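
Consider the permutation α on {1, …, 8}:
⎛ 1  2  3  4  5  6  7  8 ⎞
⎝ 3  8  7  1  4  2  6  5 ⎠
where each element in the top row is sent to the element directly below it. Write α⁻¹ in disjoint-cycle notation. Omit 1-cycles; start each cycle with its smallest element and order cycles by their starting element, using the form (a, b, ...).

(1, 4, 5, 8, 2, 6, 7, 3)

First write α in disjoint cycles: (1, 3, 7, 6, 2, 8, 5, 4).
Reversing each cycle (and rotating so the smallest element leads) gives α⁻¹ = (1, 4, 5, 8, 2, 6, 7, 3).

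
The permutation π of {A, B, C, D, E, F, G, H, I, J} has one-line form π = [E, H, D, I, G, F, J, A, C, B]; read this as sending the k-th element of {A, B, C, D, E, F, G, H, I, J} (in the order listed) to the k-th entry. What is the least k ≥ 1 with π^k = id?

Writing π as disjoint cycles, the cycle lengths are 6, 3, 1.
The order is lcm(6, 3) = 6.

6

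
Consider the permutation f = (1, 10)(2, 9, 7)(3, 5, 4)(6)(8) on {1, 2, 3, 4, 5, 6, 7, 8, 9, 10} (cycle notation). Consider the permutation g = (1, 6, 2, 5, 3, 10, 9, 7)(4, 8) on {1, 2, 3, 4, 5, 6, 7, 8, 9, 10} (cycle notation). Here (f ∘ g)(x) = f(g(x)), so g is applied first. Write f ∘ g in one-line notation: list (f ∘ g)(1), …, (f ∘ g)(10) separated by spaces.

(f ∘ g)(x) = f(g(x)). Computing each image: f(g(1)) = f(6) = 6, f(g(2)) = f(5) = 4, f(g(3)) = f(10) = 1, f(g(4)) = f(8) = 8, f(g(5)) = f(3) = 5, f(g(6)) = f(2) = 9, f(g(7)) = f(1) = 10, f(g(8)) = f(4) = 3, f(g(9)) = f(7) = 2, f(g(10)) = f(9) = 7.
Hence f ∘ g = [6 4 1 8 5 9 10 3 2 7].

6 4 1 8 5 9 10 3 2 7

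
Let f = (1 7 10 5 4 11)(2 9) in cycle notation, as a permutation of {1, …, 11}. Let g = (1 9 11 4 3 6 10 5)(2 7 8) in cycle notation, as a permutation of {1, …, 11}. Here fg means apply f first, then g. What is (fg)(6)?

10

f(6) = 6, then g(6) = 10; composing gives (fg)(6) = 10.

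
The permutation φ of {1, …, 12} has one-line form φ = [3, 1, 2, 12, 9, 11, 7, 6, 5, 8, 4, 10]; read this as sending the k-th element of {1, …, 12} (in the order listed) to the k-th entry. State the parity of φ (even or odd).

In disjoint-cycle form the cycle lengths are 6, 3, 2, 1.
A cycle is odd iff its length is even; φ has 2 even-length cycles, so sgn(φ) = (−1)^2 and φ is even.

even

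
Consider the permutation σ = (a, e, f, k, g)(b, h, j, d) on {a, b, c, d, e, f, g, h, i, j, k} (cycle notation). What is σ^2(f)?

f lies in the 5-cycle (a, e, f, k, g).
Stepping 2 places around the cycle: f → k → g.

g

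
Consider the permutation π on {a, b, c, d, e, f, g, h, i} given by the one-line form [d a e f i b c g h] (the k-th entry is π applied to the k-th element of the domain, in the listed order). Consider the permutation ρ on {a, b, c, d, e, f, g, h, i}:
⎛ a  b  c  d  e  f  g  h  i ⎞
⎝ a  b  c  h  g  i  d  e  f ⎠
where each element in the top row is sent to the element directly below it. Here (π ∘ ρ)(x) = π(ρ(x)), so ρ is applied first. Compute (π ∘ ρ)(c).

e

First apply ρ: ρ(c) = c, then π(c) = e. Thus (π ∘ ρ)(c) = e.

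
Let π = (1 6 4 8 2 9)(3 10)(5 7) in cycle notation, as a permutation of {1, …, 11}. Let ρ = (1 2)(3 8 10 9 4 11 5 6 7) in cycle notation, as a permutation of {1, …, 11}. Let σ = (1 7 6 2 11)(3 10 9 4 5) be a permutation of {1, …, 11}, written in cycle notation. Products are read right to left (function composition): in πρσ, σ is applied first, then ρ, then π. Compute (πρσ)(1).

10

Chase 1: σ(1) = 7; ρ(7) = 3; π(3) = 10. Hence (πρσ)(1) = 10.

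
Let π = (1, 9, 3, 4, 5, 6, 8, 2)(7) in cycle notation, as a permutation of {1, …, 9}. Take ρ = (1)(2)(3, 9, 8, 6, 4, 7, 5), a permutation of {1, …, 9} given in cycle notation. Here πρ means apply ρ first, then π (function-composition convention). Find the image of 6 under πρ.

First apply ρ: ρ(6) = 4, then π(4) = 5. Thus (πρ)(6) = 5.

5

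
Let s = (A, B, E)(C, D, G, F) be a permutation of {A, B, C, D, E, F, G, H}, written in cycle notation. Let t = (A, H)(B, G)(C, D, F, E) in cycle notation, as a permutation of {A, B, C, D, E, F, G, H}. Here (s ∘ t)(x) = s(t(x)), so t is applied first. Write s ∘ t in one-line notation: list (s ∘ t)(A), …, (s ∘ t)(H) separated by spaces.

For each element, apply t then s: A → H → H; B → G → F; C → D → G; D → F → C; E → C → D; F → E → A; G → B → E; H → A → B.
So s ∘ t in one-line form is H F G C D A E B.

H F G C D A E B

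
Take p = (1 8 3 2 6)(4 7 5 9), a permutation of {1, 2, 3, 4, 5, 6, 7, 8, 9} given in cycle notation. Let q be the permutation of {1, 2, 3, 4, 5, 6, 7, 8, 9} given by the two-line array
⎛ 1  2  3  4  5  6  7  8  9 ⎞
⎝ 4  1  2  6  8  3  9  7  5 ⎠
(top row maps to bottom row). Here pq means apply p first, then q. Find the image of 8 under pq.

p(8) = 3, then q(3) = 2; composing gives (pq)(8) = 2.

2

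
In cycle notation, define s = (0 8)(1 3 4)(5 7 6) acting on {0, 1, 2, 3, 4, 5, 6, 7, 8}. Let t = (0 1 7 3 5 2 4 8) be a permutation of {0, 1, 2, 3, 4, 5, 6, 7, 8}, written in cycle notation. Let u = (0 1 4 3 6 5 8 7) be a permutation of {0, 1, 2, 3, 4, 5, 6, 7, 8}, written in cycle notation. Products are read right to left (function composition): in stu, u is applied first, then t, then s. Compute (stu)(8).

Apply the permutations in order: u(8) = 7, then t(7) = 3, then s(3) = 4. So (stu)(8) = 4.

4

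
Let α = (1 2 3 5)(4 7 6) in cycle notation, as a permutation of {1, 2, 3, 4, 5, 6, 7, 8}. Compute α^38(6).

7

6 lies in the 3-cycle (4 7 6).
On a 3-cycle, α^3 is the identity, so α^38 = α^2 there (38 ≡ 2 mod 3).
Advancing 2 steps from 6: 6 → 4 → 7.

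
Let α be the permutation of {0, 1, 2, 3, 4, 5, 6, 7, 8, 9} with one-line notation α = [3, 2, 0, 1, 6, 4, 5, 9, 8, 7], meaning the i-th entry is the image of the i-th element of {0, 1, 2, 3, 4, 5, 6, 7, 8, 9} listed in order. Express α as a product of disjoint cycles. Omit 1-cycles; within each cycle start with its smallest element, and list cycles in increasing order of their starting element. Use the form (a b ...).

(0 3 1 2)(4 6 5)(7 9)

From 0: 0 → 3 → 1 → 2 → 0, closing the cycle (0 3 1 2).
Continuing from each remaining unvisited element yields (0 3 1 2)(4 6 5)(7 9).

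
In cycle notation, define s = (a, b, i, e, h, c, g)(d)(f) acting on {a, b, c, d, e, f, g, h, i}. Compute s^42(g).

g lies in the 7-cycle (a, b, i, e, h, c, g).
On a 7-cycle, s^7 is the identity, so s^42 = s^0 there (42 ≡ 0 mod 7).
So s^42(g) = g.

g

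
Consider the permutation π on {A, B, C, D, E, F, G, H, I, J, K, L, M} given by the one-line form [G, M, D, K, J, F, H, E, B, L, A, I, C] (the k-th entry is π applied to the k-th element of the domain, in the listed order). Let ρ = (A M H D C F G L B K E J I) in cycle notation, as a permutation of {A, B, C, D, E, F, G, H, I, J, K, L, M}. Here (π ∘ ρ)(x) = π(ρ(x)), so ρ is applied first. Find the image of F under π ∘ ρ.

H

(π ∘ ρ)(F) = π(ρ(F)). ρ(F) = G, then π(G) = H. So (π ∘ ρ)(F) = H.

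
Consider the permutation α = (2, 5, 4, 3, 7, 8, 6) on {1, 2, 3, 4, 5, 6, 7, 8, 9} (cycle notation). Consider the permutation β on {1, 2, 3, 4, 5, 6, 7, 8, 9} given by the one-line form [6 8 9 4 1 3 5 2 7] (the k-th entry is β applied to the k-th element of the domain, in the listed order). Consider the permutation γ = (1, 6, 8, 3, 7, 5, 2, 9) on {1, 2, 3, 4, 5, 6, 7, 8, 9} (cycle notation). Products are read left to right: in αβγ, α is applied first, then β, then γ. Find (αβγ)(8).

Chase 8: α(8) = 6; β(6) = 3; γ(3) = 7. Hence (αβγ)(8) = 7.

7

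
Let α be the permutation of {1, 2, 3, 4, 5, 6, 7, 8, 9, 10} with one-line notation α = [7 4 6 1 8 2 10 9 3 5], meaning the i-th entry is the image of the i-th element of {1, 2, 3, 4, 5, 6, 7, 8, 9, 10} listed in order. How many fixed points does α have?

0

No element satisfies α(x) = x, so there are 0 fixed points.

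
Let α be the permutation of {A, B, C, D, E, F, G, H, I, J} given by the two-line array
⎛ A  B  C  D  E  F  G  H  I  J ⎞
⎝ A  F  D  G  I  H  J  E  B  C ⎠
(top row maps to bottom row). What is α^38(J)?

Tracing J → C → … returns to J after 4 steps, so J lies in a 4-cycle (C, D, G, J).
Since the cycle has length 4, α^38 acts on it the same as α^2 (38 mod 4 = 2).
Advancing 2 steps from J: J → C → D.

D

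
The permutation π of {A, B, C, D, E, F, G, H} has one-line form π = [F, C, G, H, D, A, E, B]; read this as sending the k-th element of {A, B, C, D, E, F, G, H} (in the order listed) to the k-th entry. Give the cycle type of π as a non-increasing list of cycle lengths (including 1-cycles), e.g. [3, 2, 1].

[6, 2]

The disjoint cycles are (A, F)(B, C, G, E, D, H), with lengths 6, 2 in non-increasing order.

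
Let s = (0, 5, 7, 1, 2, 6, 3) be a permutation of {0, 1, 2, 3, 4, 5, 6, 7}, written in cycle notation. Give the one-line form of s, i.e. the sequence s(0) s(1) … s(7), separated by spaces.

Image by image: 0→5, 1→2, 2→6, 3→0, 4→4, 5→7, 6→3, 7→1.
Listing these in domain order gives 5 2 6 0 4 7 3 1.

5 2 6 0 4 7 3 1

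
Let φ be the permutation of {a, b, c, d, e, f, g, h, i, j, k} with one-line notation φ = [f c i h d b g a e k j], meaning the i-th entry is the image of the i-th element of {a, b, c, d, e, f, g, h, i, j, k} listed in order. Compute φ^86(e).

Tracing e → d → … returns to e after 8 steps, so e lies in an 8-cycle (a, f, b, c, i, e, d, h).
Powers repeat with period 8 on this cycle, and 86 mod 8 = 6, so φ^86(e) = φ^6(e).
Advancing 6 steps from e: e → d → h → a → f → b → c.

c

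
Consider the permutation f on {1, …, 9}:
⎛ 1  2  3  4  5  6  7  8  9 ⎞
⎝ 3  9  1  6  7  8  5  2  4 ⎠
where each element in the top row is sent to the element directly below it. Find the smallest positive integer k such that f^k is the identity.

10

The disjoint-cycle form of f has cycle lengths 5, 2, 2.
The order of f is the least common multiple of its cycle lengths: lcm(5, 2, 2) = 10.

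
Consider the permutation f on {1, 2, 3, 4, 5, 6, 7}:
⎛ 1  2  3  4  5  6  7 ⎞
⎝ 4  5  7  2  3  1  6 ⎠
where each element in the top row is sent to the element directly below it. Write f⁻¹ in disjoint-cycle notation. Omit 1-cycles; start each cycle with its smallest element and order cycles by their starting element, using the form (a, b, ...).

First write f in disjoint cycles: (1, 4, 2, 5, 3, 7, 6).
Reversing each cycle (and rotating so the smallest element leads) gives f⁻¹ = (1, 6, 7, 3, 5, 2, 4).

(1, 6, 7, 3, 5, 2, 4)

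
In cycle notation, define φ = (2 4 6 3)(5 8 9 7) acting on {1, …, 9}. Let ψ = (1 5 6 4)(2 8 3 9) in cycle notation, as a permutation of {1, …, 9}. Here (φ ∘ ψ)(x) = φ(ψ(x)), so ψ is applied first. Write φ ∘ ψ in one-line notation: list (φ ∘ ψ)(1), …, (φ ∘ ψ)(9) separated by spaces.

8 9 7 1 3 6 5 2 4

Chase each element through ψ then φ: 1 → 5 → 8; 2 → 8 → 9; 3 → 9 → 7; 4 → 1 → 1; 5 → 6 → 3; 6 → 4 → 6; 7 → 7 → 5; 8 → 3 → 2; 9 → 2 → 4.
So φ ∘ ψ in one-line form is 8 9 7 1 3 6 5 2 4.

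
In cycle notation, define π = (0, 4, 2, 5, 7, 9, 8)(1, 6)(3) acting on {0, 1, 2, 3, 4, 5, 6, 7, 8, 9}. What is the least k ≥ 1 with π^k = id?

The cycle type of π is (7, 2, 1).
Since disjoint cycles commute, ord(π) = lcm(7, 2) = 14.

14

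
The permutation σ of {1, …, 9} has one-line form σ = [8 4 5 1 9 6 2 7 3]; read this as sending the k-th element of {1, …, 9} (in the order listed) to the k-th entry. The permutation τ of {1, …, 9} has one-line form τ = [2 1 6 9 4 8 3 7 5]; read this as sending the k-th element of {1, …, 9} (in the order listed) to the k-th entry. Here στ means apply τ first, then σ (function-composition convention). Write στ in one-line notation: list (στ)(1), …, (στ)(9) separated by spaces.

4 8 6 3 1 7 5 2 9

For each element, apply τ then σ: 1 → 2 → 4; 2 → 1 → 8; 3 → 6 → 6; 4 → 9 → 3; 5 → 4 → 1; 6 → 8 → 7; 7 → 3 → 5; 8 → 7 → 2; 9 → 5 → 9.
Collecting the images, στ = [4 8 6 3 1 7 5 2 9].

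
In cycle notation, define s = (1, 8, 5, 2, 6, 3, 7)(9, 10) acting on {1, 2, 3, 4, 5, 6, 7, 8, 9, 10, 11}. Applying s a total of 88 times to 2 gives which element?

2 lies in the 7-cycle (1, 8, 5, 2, 6, 3, 7).
Since the cycle has length 7, s^88 acts on it the same as s^4 (88 mod 7 = 4).
Stepping 4 places around the cycle: 2 → 6 → 3 → 7 → 1.

1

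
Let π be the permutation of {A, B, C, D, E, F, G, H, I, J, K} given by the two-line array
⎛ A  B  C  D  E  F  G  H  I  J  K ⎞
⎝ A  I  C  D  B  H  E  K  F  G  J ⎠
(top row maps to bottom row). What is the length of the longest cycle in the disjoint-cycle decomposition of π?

8

Decomposing into disjoint cycles gives (B, I, F, H, K, J, G, E); the longest has length 8.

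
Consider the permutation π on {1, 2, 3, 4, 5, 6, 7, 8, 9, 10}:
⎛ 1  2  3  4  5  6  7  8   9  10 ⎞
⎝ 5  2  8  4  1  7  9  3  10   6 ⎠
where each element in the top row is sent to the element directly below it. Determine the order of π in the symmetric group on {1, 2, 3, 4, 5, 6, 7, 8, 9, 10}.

4

The disjoint-cycle form of π has cycle lengths 4, 2, 2, 1, 1.
Since disjoint cycles commute, ord(π) = lcm(4, 2, 2) = 4.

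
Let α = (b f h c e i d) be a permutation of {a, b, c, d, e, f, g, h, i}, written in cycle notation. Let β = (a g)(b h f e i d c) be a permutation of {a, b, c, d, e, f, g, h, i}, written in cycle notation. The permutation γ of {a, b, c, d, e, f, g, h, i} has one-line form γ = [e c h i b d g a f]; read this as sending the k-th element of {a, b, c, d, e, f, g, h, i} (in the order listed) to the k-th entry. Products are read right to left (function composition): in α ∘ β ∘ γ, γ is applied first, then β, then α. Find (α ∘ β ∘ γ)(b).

f

Chase b: γ(b) = c; β(c) = b; α(b) = f. Hence (α ∘ β ∘ γ)(b) = f.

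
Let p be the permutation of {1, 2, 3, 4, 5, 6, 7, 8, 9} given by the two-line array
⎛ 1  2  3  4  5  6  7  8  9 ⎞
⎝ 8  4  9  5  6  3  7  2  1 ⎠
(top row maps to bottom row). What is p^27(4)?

Tracing 4 → 5 → … returns to 4 after 8 steps, so 4 lies in an 8-cycle (1 8 2 4 5 6 3 9).
Powers repeat with period 8 on this cycle, and 27 mod 8 = 3, so p^27(4) = p^3(4).
Advancing 3 steps from 4: 4 → 5 → 6 → 3.

3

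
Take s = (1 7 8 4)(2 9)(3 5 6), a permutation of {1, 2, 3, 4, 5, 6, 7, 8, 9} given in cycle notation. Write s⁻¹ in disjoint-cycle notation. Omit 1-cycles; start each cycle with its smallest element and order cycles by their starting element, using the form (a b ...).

(1 4 8 7)(2 9)(3 6 5)

The inverse reverses each cycle.
Reversing each cycle of s and rotating so the smallest element leads gives (1 4 8 7)(2 9)(3 6 5).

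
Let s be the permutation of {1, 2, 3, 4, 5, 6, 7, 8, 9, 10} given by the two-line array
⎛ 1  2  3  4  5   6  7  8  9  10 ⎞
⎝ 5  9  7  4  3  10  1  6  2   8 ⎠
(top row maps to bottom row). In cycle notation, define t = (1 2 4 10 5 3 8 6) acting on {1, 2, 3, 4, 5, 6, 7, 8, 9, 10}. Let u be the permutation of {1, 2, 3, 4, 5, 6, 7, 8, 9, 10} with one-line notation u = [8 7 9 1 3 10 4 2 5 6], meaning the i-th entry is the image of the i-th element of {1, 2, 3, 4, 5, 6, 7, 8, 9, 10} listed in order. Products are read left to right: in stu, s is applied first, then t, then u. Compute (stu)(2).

5

(stu)(2) = u(t(s(2))). s(2) = 9, then t(9) = 9, then u(9) = 5, so the result is 5.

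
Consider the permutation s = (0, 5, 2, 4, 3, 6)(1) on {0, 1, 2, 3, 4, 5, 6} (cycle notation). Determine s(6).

6 appears in (0, 5, 2, 4, 3, 6); the next entry (wrapping around) is 0.

0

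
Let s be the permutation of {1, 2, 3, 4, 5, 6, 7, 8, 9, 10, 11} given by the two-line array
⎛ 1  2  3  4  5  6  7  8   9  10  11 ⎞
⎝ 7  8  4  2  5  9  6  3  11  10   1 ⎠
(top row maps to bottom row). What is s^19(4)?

Tracing 4 → 2 → … returns to 4 after 4 steps, so 4 lies in a 4-cycle (2 8 3 4).
On a 4-cycle, s^4 is the identity, so s^19 = s^3 there (19 ≡ 3 mod 4).
Stepping 3 places around the cycle: 4 → 2 → 8 → 3.

3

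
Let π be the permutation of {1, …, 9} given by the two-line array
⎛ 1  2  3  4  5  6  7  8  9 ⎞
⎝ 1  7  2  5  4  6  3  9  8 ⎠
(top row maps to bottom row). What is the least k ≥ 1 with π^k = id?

6

The disjoint-cycle form of π has cycle lengths 3, 2, 2, 1, 1.
The order is lcm(3, 2, 2) = 6.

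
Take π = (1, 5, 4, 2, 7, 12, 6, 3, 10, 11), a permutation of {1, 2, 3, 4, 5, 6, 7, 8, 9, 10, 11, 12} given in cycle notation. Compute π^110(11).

11 lies in the 10-cycle (1, 5, 4, 2, 7, 12, 6, 3, 10, 11).
Powers repeat with period 10 on this cycle, and 110 mod 10 = 0, so π^110(11) = π^0(11).
So π^110(11) = 11.

11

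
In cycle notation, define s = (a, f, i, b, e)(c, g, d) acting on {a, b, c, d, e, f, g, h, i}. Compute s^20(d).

d lies in the 3-cycle (c, g, d).
Powers repeat with period 3 on this cycle, and 20 mod 3 = 2, so s^20(d) = s^2(d).
Advancing 2 steps from d: d → c → g.

g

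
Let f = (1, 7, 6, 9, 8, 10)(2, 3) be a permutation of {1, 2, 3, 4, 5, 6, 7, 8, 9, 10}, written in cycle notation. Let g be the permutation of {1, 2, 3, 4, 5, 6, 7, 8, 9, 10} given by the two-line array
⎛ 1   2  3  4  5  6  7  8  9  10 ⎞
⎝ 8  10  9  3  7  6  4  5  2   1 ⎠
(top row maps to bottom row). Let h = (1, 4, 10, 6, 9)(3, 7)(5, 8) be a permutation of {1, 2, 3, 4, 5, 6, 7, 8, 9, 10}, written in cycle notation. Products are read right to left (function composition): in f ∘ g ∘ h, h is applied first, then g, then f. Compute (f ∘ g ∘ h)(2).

(f ∘ g ∘ h)(2) = f(g(h(2))). h(2) = 2, then g(2) = 10, then f(10) = 1, so the result is 1.

1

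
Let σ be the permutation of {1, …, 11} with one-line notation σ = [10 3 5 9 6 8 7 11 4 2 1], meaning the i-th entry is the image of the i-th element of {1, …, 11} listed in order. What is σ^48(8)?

8

Tracing 8 → 11 → … returns to 8 after 8 steps, so 8 lies in an 8-cycle (1 10 2 3 5 6 8 11).
On an 8-cycle, σ^8 is the identity, so σ^48 = σ^0 there (48 ≡ 0 mod 8).
So σ^48(8) = 8.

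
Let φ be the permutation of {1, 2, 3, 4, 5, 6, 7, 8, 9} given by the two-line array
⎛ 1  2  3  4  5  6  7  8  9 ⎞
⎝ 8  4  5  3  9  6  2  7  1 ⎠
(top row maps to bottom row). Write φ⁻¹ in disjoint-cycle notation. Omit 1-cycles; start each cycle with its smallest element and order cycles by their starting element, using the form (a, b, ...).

The cycle decomposition of φ is (1, 8, 7, 2, 4, 3, 5, 9).
The inverse reverses every cycle; in canonical form, φ⁻¹ = (1, 9, 5, 3, 4, 2, 7, 8).

(1, 9, 5, 3, 4, 2, 7, 8)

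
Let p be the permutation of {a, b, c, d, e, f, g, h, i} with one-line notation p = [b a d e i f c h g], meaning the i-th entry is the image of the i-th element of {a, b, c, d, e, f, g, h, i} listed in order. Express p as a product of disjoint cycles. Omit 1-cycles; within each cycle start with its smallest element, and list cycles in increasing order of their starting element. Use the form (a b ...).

(a b)(c d e i g)

From a: a → b → a, closing the cycle (a b).
Repeating from the next unused element and collecting all non-trivial cycles gives (a b)(c d e i g).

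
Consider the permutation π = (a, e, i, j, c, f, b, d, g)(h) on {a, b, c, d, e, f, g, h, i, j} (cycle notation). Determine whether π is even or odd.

even

The cycle lengths are 9, 1.
A cycle of length ℓ contributes ℓ−1 transpositions, so π is a product of 8 transpositions — even.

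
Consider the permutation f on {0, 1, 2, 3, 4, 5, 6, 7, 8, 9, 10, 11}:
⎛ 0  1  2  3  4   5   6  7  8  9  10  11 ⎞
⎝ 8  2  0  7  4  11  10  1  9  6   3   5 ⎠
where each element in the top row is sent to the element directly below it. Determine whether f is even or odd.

odd

In disjoint-cycle form the cycle lengths are 9, 2, 1.
A cycle of length ℓ contributes ℓ−1 transpositions, so f is a product of 8 + 1 = 9 transpositions — odd.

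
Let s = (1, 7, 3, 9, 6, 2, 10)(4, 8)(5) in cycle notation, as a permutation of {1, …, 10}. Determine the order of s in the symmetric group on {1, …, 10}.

14

The cycle type of s is (7, 2, 1).
Since disjoint cycles commute, ord(s) = lcm(7, 2) = 14.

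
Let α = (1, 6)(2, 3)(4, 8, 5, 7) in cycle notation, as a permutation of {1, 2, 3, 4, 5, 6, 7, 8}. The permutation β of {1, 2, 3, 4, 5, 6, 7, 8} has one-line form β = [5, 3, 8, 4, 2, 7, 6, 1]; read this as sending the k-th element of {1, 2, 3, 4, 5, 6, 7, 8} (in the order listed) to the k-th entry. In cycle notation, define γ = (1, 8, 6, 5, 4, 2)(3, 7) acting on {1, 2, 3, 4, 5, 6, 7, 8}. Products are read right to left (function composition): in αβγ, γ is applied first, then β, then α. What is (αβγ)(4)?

Chase 4: γ(4) = 2; β(2) = 3; α(3) = 2. Hence (αβγ)(4) = 2.

2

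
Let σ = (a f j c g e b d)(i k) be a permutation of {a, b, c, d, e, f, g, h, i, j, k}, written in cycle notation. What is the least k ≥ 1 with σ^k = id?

8

The disjoint cycles have lengths 8, 2, 1.
The order is lcm(8, 2) = 8.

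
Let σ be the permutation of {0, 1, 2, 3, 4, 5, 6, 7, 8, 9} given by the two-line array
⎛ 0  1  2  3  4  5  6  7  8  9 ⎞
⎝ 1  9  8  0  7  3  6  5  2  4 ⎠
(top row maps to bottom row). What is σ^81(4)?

0

Tracing 4 → 7 → … returns to 4 after 7 steps, so 4 lies in a 7-cycle (0, 1, 9, 4, 7, 5, 3).
Since the cycle has length 7, σ^81 acts on it the same as σ^4 (81 mod 7 = 4).
Advancing 4 steps from 4: 4 → 7 → 5 → 3 → 0.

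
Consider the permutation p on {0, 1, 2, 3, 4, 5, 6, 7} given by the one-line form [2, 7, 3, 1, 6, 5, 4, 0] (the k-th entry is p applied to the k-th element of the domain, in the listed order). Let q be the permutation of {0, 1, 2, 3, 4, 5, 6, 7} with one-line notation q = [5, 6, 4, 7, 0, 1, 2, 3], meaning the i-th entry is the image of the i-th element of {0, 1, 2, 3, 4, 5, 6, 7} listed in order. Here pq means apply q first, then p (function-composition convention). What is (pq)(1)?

q(1) = 6, then p(6) = 4; composing gives (pq)(1) = 4.

4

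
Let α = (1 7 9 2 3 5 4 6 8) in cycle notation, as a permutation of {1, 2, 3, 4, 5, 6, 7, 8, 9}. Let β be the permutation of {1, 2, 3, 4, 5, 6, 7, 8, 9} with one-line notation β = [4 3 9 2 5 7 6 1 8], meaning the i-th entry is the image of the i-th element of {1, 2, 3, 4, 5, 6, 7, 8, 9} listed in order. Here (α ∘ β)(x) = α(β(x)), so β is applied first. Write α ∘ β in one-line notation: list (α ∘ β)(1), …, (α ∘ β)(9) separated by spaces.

6 5 2 3 4 9 8 7 1

For each element, apply β then α: 1 → 4 → 6; 2 → 3 → 5; 3 → 9 → 2; 4 → 2 → 3; 5 → 5 → 4; 6 → 7 → 9; 7 → 6 → 8; 8 → 1 → 7; 9 → 8 → 1.
Collecting the images, α ∘ β = [6 5 2 3 4 9 8 7 1].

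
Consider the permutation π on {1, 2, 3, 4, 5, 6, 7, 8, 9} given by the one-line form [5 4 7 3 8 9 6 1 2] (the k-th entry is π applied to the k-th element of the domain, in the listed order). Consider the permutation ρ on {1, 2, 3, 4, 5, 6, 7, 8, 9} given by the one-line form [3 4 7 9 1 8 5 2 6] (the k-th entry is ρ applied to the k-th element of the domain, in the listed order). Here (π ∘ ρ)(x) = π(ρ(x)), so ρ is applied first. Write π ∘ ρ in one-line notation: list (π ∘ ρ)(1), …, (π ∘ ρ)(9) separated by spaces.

For each element, apply ρ then π: 1 → 3 → 7; 2 → 4 → 3; 3 → 7 → 6; 4 → 9 → 2; 5 → 1 → 5; 6 → 8 → 1; 7 → 5 → 8; 8 → 2 → 4; 9 → 6 → 9.
Collecting the images, π ∘ ρ = [7 3 6 2 5 1 8 4 9].

7 3 6 2 5 1 8 4 9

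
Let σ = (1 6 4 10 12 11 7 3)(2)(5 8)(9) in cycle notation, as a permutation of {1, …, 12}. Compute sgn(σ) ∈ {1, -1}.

1

The cycle lengths are 8, 2, 1, 1.
A cycle of length ℓ contributes ℓ−1 transpositions, so σ is a product of 7 + 1 = 8 transpositions — even.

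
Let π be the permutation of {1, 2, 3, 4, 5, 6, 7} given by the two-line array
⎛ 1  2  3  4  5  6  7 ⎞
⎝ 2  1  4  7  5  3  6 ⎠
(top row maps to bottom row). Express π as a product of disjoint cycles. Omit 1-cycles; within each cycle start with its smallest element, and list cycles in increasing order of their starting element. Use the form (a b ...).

Start at 1 and follow images: 1 → 2 → 1, giving the cycle (1 2).
Continuing from each remaining unvisited element yields (1 2)(3 4 7 6).

(1 2)(3 4 7 6)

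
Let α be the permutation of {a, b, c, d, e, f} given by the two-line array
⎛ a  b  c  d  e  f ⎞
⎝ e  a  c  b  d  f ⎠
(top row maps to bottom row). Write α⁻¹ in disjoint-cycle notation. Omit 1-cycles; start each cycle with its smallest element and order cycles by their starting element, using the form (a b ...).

(a b d e)

First write α in disjoint cycles: (a e d b).
Reversing each cycle (and rotating so the smallest element leads) gives α⁻¹ = (a b d e).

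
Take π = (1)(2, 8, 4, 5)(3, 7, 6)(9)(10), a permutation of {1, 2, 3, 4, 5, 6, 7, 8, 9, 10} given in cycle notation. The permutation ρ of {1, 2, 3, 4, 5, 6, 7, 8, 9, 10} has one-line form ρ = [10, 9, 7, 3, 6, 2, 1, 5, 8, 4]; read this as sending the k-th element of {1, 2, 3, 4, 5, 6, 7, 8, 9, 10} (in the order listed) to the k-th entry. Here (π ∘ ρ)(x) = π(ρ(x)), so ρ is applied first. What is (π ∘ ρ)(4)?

(π ∘ ρ)(4) = π(ρ(4)). ρ(4) = 3, then π(3) = 7. So (π ∘ ρ)(4) = 7.

7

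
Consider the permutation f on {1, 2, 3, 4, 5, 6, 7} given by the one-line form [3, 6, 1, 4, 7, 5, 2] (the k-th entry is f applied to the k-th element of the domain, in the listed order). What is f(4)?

4

4 is element number 4 of the domain, and entry number 4 of the one-line form is 4, so f(4) = 4.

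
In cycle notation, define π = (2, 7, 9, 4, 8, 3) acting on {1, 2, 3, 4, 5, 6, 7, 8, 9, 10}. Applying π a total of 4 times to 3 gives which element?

4

3 lies in the 6-cycle (2, 7, 9, 4, 8, 3).
Stepping 4 places around the cycle: 3 → 2 → 7 → 9 → 4.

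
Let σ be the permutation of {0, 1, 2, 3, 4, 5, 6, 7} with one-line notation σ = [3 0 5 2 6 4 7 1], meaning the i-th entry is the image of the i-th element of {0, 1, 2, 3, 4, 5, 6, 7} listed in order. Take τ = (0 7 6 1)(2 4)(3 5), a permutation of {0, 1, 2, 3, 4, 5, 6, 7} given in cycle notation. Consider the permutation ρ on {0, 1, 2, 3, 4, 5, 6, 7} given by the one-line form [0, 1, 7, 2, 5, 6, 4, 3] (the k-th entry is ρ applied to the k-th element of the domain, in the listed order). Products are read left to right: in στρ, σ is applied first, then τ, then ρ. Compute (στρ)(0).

Apply the permutations in order: σ(0) = 3, then τ(3) = 5, then ρ(5) = 6. So (στρ)(0) = 6.

6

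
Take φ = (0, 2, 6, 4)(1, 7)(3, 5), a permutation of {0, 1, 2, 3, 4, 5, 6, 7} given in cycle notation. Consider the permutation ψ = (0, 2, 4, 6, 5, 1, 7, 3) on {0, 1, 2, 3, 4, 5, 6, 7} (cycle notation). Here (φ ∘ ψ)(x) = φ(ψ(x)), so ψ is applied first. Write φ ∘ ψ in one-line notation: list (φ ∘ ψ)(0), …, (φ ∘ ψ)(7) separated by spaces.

6 1 0 2 4 7 3 5

Chase each element through ψ then φ: 0 → 2 → 6; 1 → 7 → 1; 2 → 4 → 0; 3 → 0 → 2; 4 → 6 → 4; 5 → 1 → 7; 6 → 5 → 3; 7 → 3 → 5.
Collecting the images, φ ∘ ψ = [6 1 0 2 4 7 3 5].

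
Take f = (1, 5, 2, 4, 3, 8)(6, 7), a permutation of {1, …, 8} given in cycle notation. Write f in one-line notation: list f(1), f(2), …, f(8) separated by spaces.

5 4 8 3 2 7 6 1

Reading each image from the cycles: 1↦5, 2↦4, 3↦8, 4↦3, 5↦2, 6↦7, 7↦6, 8↦1.
So the one-line form is 5 4 8 3 2 7 6 1.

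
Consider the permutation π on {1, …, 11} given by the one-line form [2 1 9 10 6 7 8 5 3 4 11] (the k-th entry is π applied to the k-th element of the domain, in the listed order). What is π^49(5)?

6

Tracing 5 → 6 → … returns to 5 after 4 steps, so 5 lies in a 4-cycle (5, 6, 7, 8).
Powers repeat with period 4 on this cycle, and 49 mod 4 = 1, so π^49(5) = π^1(5).
Stepping 1 place around the cycle: 5 → 6.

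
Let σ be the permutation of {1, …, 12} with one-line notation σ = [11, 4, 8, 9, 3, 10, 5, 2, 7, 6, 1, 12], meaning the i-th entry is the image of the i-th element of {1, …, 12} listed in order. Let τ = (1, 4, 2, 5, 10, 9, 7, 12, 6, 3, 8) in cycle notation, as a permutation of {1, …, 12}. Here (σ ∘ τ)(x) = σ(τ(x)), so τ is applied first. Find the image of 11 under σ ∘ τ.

(σ ∘ τ)(11) = σ(τ(11)). τ(11) = 11, then σ(11) = 1. So (σ ∘ τ)(11) = 1.

1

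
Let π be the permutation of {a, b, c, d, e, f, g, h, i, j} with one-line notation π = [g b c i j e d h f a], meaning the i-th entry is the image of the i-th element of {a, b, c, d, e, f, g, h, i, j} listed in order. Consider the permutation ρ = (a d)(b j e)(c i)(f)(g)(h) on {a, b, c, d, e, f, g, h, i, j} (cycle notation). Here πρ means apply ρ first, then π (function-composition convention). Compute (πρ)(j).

First apply ρ: ρ(j) = e, then π(e) = j. Thus (πρ)(j) = j.

j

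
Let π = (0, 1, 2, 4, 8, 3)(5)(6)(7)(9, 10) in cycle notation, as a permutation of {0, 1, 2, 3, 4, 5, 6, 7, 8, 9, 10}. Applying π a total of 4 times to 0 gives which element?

8

0 lies in the 6-cycle (0, 1, 2, 4, 8, 3).
Stepping 4 places around the cycle: 0 → 1 → 2 → 4 → 8.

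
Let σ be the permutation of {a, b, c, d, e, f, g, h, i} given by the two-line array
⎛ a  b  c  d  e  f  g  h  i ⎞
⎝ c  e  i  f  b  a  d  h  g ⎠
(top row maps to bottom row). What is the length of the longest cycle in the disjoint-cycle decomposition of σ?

6

Decomposing into disjoint cycles gives (a, c, i, g, d, f)(b, e); the longest has length 6.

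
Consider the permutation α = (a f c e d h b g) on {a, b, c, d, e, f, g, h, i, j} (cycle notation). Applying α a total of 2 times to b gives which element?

a

b lies in the 8-cycle (a f c e d h b g).
Stepping 2 places around the cycle: b → g → a.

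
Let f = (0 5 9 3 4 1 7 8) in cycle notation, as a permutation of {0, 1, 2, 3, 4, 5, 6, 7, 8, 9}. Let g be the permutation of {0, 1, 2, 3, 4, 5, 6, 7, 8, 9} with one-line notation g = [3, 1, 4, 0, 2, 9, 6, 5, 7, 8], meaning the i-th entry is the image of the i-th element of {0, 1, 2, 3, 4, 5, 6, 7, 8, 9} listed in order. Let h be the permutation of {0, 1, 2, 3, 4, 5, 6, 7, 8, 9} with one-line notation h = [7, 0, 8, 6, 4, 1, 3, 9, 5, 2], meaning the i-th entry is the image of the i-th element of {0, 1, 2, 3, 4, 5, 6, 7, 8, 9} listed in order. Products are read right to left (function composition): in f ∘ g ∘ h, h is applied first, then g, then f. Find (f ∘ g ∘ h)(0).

9

Chase 0: h(0) = 7; g(7) = 5; f(5) = 9. Hence (f ∘ g ∘ h)(0) = 9.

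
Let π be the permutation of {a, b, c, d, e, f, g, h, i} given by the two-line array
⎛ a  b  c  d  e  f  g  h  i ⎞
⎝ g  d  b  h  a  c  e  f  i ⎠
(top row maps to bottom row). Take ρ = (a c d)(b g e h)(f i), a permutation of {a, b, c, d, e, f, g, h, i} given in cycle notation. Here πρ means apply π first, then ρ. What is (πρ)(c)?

(πρ)(c) = ρ(π(c)). π(c) = b, then ρ(b) = g. So (πρ)(c) = g.

g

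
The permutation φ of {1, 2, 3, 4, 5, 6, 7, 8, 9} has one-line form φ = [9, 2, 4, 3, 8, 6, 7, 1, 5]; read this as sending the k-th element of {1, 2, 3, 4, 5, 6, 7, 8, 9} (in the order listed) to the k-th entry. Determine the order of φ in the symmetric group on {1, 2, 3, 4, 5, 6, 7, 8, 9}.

4

Decomposing into disjoint cycles gives cycle lengths 4, 2, 1, 1, 1.
Since disjoint cycles commute, ord(φ) = lcm(4, 2) = 4.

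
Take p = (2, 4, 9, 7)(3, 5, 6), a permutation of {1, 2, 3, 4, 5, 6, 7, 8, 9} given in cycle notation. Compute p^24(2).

2

2 lies in the 4-cycle (2, 4, 9, 7).
On a 4-cycle, p^4 is the identity, so p^24 = p^0 there (24 ≡ 0 mod 4).
So p^24(2) = 2.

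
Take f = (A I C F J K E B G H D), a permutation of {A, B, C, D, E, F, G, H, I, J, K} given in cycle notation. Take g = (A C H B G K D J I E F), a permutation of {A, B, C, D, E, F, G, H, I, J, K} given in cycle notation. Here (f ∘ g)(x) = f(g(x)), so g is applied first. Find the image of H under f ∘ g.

G

First apply g: g(H) = B, then f(B) = G. Thus (f ∘ g)(H) = G.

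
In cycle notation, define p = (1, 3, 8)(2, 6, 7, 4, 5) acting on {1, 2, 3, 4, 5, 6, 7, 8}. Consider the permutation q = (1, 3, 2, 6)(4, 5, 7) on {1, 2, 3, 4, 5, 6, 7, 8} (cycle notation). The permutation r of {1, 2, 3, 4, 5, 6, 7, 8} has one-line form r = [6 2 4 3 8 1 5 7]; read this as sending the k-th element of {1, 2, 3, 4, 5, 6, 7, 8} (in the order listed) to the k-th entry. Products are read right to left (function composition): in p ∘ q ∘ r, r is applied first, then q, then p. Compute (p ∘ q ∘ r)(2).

7

Apply the permutations in order: r(2) = 2, then q(2) = 6, then p(6) = 7. So (p ∘ q ∘ r)(2) = 7.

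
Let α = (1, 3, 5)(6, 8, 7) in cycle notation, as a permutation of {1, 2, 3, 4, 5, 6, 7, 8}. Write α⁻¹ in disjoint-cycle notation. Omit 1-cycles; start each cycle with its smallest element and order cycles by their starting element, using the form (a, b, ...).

Inverting a permutation written in cycle notation just reverses the order within every cycle.
Reversing each cycle of α and rotating so the smallest element leads gives (1, 5, 3)(6, 7, 8).

(1, 5, 3)(6, 7, 8)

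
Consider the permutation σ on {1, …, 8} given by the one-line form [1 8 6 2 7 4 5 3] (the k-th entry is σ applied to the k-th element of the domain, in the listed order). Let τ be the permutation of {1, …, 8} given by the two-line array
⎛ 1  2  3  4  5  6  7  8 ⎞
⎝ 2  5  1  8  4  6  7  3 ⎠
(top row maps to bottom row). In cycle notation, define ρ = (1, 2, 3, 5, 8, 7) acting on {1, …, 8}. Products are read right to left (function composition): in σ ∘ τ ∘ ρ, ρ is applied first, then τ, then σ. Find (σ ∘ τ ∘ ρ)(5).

6

(σ ∘ τ ∘ ρ)(5) = σ(τ(ρ(5))). ρ(5) = 8, then τ(8) = 3, then σ(3) = 6, so the result is 6.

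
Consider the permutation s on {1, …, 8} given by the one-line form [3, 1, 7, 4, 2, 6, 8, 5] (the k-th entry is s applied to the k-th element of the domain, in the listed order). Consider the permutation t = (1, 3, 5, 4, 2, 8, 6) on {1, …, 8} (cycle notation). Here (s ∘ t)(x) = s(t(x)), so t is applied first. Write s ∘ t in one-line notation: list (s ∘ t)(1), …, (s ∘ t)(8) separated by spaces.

(s ∘ t)(x) = s(t(x)). Computing each image: s(t(1)) = s(3) = 7, s(t(2)) = s(8) = 5, s(t(3)) = s(5) = 2, s(t(4)) = s(2) = 1, s(t(5)) = s(4) = 4, s(t(6)) = s(1) = 3, s(t(7)) = s(7) = 8, s(t(8)) = s(6) = 6.
Hence s ∘ t = [7 5 2 1 4 3 8 6].

7 5 2 1 4 3 8 6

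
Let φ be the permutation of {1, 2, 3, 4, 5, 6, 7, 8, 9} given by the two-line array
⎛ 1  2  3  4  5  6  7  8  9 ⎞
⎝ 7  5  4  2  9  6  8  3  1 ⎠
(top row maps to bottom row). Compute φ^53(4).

7

Tracing 4 → 2 → … returns to 4 after 8 steps, so 4 lies in an 8-cycle (1 7 8 3 4 2 5 9).
Powers repeat with period 8 on this cycle, and 53 mod 8 = 5, so φ^53(4) = φ^5(4).
Advancing 5 steps from 4: 4 → 2 → 5 → 9 → 1 → 7.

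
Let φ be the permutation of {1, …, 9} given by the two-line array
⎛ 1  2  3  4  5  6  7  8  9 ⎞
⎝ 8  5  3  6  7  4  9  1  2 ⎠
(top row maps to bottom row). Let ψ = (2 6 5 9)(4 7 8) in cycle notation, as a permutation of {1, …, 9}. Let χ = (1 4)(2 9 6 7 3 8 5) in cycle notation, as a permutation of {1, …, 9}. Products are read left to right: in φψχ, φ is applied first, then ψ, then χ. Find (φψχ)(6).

3

(φψχ)(6) = χ(ψ(φ(6))). φ(6) = 4, then ψ(4) = 7, then χ(7) = 3, so the result is 3.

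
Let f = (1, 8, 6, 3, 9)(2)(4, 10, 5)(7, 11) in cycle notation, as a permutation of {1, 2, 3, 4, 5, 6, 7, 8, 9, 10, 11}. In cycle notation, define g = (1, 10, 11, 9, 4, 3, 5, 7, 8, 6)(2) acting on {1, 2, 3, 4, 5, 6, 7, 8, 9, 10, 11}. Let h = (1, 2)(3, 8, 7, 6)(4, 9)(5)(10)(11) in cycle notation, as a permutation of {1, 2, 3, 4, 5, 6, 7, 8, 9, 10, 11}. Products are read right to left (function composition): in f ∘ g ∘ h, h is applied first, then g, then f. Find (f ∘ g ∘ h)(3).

3

Chase 3: h(3) = 8; g(8) = 6; f(6) = 3. Hence (f ∘ g ∘ h)(3) = 3.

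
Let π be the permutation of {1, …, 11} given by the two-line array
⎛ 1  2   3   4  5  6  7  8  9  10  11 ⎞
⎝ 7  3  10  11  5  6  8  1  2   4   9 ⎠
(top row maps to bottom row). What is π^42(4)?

Tracing 4 → 11 → … returns to 4 after 6 steps, so 4 lies in a 6-cycle (2 3 10 4 11 9).
Powers repeat with period 6 on this cycle, and 42 mod 6 = 0, so π^42(4) = π^0(4).
So π^42(4) = 4.

4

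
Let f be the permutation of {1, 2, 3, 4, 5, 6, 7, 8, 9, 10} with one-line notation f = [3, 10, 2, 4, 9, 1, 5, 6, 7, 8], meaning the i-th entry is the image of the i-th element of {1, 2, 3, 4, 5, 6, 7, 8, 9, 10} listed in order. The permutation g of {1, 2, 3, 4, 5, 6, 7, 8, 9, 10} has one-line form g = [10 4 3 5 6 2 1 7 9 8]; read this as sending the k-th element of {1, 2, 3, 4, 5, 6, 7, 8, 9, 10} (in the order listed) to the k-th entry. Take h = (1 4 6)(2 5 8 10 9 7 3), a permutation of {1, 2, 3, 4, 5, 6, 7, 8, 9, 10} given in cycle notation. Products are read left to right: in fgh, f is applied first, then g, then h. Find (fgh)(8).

(fgh)(8) = h(g(f(8))). f(8) = 6, then g(6) = 2, then h(2) = 5, so the result is 5.

5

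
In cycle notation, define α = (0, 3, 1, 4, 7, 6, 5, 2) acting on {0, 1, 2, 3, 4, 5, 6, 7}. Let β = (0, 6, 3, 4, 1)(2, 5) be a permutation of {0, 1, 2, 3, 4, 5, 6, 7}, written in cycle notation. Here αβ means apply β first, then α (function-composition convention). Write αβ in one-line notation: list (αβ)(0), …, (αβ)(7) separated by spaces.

Chase each element through β then α: 0 → 6 → 5; 1 → 0 → 3; 2 → 5 → 2; 3 → 4 → 7; 4 → 1 → 4; 5 → 2 → 0; 6 → 3 → 1; 7 → 7 → 6.
So αβ in one-line form is 5 3 2 7 4 0 1 6.

5 3 2 7 4 0 1 6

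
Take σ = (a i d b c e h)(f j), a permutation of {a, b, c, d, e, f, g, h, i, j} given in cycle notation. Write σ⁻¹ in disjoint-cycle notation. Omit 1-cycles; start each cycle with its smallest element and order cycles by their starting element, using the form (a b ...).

Inverting a permutation written in cycle notation just reverses the order within every cycle.
After reversing and putting each cycle's least element first, σ⁻¹ = (a h e c b d i)(f j).

(a h e c b d i)(f j)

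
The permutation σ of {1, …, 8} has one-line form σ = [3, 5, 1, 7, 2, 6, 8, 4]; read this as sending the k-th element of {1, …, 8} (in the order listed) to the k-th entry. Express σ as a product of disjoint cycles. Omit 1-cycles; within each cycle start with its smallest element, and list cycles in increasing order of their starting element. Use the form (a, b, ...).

From 1: 1 → 3 → 1, closing the cycle (1, 3).
Repeating from the next unused element and collecting all non-trivial cycles gives (1, 3)(2, 5)(4, 7, 8).

(1, 3)(2, 5)(4, 7, 8)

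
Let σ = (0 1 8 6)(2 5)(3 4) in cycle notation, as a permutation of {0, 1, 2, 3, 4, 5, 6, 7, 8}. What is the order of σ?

4

The disjoint cycles have lengths 4, 2, 2, 1.
The order is lcm(4, 2, 2) = 4.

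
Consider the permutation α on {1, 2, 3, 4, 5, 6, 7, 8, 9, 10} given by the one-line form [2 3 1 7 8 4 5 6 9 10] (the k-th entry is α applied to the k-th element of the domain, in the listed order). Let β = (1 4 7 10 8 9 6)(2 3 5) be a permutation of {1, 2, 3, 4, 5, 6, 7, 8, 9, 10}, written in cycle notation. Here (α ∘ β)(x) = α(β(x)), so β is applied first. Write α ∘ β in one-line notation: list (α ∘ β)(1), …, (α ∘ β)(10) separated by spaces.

For each element, apply β then α: 1 → 4 → 7; 2 → 3 → 1; 3 → 5 → 8; 4 → 7 → 5; 5 → 2 → 3; 6 → 1 → 2; 7 → 10 → 10; 8 → 9 → 9; 9 → 6 → 4; 10 → 8 → 6.
So α ∘ β in one-line form is 7 1 8 5 3 2 10 9 4 6.

7 1 8 5 3 2 10 9 4 6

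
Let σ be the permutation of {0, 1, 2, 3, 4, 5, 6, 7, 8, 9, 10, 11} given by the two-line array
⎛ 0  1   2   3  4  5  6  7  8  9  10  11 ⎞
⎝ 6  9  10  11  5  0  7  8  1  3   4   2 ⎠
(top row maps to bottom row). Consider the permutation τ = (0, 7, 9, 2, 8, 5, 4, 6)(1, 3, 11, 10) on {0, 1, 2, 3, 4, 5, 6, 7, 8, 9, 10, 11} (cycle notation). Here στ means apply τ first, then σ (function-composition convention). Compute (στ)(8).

τ(8) = 5, then σ(5) = 0; composing gives (στ)(8) = 0.

0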